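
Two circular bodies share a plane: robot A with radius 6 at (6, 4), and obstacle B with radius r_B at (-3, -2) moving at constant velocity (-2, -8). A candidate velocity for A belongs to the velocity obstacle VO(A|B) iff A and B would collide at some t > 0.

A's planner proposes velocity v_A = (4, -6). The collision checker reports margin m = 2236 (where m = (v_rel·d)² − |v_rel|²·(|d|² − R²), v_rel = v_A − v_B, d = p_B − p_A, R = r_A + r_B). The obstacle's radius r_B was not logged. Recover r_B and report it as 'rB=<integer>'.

m = 2236
d = (-9, -6);  v_rel = (6, 2),  |v_rel|² = 40
v_rel×d = (6)·(-6) − (2)·(-9) = -18
since m = R²·40 − (-18)²:  R² = (324 + 2236) / 40 = 64
R = √64 = 8  ⇒  r_B = 8 − 6 = 2

rB=2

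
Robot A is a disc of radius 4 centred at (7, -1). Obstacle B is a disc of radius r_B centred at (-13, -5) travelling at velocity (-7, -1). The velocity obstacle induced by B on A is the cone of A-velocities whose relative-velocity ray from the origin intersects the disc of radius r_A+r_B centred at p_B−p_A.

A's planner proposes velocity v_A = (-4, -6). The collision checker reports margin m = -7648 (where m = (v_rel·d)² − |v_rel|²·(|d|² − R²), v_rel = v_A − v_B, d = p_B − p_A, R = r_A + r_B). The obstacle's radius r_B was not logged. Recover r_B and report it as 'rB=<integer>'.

m = -7648
d = (-20, -4);  v_rel = (3, -5),  |v_rel|² = 34
v_rel×d = (3)·(-4) − (-5)·(-20) = -112
since m = R²·34 − (-112)²:  R² = (12544 + -7648) / 34 = 144
R = √144 = 12  ⇒  r_B = 12 − 4 = 8

rB=8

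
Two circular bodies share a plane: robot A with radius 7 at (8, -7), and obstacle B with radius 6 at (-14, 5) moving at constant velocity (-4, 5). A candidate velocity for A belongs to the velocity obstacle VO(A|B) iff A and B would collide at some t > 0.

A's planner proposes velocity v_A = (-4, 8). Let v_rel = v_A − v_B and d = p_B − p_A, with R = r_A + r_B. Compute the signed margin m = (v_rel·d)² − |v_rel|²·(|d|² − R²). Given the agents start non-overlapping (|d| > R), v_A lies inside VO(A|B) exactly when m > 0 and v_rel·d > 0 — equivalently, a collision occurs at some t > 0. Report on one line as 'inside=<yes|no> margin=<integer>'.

d = (-22, 12),  |d|² = 628;  R = 7+6 = 13,  c = 628−13² = 459
v_rel = (0, 3),  |v_rel|² = 9;  v_rel·d = (0)·(-22) + (3)·(12) = 36
9·t² − 72·t + 459 = 0  ⇒  m = 36² − 9·459 = -2835
m = -2835 < 0,  v_rel·d = 36 > 0  ⇒  outside

inside=no margin=-2835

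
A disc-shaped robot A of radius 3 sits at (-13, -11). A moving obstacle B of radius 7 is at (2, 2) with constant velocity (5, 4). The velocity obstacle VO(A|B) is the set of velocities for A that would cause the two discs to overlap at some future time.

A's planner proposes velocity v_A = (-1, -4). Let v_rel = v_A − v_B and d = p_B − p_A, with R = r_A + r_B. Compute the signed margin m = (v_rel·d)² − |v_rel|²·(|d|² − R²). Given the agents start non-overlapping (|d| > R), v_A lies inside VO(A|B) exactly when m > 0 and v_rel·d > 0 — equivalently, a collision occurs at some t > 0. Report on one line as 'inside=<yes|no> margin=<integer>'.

d = (15, 13),  |d|² = 394;  R = 3+7 = 10,  c = 394−10² = 294
v_rel = (-6, -8),  |v_rel|² = 100;  v_rel·d = (-6)·(15) + (-8)·(13) = -194
100·t² + 388·t + 294 = 0  ⇒  m = (-194)² − 100·294 = 8236
m = 8236 > 0,  v_rel·d = -194 < 0  ⇒  outside

inside=no margin=8236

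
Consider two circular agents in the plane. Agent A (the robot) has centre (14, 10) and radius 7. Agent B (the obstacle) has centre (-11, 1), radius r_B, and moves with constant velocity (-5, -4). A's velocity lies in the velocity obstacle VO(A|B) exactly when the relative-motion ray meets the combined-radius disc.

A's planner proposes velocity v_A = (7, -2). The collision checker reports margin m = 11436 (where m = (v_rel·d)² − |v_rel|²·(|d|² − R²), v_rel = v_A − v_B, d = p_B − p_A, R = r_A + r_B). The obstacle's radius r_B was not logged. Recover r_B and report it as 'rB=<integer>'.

m = 11436
d = (-25, -9);  v_rel = (12, 2),  |v_rel|² = 148
v_rel×d = (12)·(-9) − (2)·(-25) = -58
since m = R²·148 − (-58)²:  R² = (3364 + 11436) / 148 = 100
R = √100 = 10  ⇒  r_B = 10 − 7 = 3

rB=3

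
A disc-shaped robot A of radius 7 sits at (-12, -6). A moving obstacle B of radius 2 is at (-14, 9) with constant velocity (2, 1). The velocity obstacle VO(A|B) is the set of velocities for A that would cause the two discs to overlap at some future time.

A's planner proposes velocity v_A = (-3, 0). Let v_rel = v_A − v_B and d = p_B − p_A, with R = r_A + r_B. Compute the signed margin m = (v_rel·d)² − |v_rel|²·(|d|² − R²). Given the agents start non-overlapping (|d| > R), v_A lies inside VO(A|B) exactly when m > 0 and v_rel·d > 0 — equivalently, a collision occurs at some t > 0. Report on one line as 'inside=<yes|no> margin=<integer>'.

d = (-2, 15),  |d|² = 229;  R = 7+2 = 9,  c = 229−9² = 148
v_rel = (-5, -1),  |v_rel|² = 26;  v_rel·d = (-5)·(-2) + (-1)·(15) = -5
26·t² + 10·t + 148 = 0  ⇒  m = (-5)² − 26·148 = -3823
m = -3823 < 0,  v_rel·d = -5 < 0  ⇒  outside

inside=no margin=-3823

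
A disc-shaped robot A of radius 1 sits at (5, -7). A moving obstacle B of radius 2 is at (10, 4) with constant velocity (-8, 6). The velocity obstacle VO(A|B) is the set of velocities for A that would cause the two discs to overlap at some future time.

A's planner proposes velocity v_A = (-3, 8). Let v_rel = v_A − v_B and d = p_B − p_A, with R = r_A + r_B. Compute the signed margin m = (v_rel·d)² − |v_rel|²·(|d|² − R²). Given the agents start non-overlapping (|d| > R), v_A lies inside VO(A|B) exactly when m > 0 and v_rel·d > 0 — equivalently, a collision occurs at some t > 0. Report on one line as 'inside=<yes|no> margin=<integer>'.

d = (5, 11),  |d|² = 146;  R = 1+2 = 3,  c = 146−3² = 137
v_rel = (5, 2),  |v_rel|² = 29;  v_rel·d = (5)·(5) + (2)·(11) = 47
29·t² − 94·t + 137 = 0  ⇒  m = 47² − 29·137 = -1764
m = -1764 < 0,  v_rel·d = 47 > 0  ⇒  outside

inside=no margin=-1764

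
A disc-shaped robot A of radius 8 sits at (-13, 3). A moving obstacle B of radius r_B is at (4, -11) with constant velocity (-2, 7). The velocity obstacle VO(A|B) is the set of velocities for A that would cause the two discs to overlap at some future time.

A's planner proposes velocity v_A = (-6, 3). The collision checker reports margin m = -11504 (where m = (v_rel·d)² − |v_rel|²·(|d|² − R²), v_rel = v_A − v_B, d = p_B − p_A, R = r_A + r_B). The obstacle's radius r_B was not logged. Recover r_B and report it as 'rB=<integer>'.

m = -11504
d = (17, -14);  v_rel = (-4, -4),  |v_rel|² = 32
v_rel×d = (-4)·(-14) − (-4)·(17) = 124
since m = R²·32 − 124²:  R² = (15376 + -11504) / 32 = 121
R = √121 = 11  ⇒  r_B = 11 − 8 = 3

rB=3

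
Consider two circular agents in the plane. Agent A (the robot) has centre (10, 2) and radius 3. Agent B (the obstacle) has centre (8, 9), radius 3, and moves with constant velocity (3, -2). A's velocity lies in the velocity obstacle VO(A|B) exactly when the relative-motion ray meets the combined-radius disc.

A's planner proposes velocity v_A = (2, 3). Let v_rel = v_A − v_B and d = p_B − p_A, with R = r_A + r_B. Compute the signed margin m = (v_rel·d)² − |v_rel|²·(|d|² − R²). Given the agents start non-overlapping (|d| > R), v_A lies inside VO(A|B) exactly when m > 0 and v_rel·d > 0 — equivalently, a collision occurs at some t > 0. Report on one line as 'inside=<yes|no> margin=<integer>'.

d = (-2, 7),  |d|² = 53;  R = 3+3 = 6,  c = 53−6² = 17
v_rel = (-1, 5),  |v_rel|² = 26;  v_rel·d = (-1)·(-2) + (5)·(7) = 37
26·t² − 74·t + 17 = 0  ⇒  m = 37² − 26·17 = 927
m = 927 > 0,  v_rel·d = 37 > 0  ⇒  inside

inside=yes margin=927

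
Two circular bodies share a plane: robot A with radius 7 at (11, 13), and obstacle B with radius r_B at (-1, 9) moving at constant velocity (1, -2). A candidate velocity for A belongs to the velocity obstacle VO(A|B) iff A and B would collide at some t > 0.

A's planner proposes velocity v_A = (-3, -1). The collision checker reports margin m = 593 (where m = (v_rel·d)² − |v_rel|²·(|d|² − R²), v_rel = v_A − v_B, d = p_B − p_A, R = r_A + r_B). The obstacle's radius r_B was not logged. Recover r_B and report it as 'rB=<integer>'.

m = 593
d = (-12, -4);  v_rel = (-4, 1),  |v_rel|² = 17
v_rel×d = (-4)·(-4) − (1)·(-12) = 28
since m = R²·17 − 28²:  R² = (784 + 593) / 17 = 81
R = √81 = 9  ⇒  r_B = 9 − 7 = 2

rB=2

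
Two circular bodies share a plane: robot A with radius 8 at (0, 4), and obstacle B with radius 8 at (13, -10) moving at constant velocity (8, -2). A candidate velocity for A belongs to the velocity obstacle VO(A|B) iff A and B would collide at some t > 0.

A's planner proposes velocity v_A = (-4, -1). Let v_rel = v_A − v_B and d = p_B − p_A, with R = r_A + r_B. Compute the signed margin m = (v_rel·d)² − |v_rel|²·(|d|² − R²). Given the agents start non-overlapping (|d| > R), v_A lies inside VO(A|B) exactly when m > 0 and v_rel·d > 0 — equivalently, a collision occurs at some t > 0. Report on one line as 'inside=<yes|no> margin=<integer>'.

d = (13, -14),  |d|² = 365;  R = 8+8 = 16,  c = 365−16² = 109
v_rel = (-12, 1),  |v_rel|² = 145;  v_rel·d = (-12)·(13) + (1)·(-14) = -170
145·t² + 340·t + 109 = 0  ⇒  m = (-170)² − 145·109 = 13095
m = 13095 > 0,  v_rel·d = -170 < 0  ⇒  outside

inside=no margin=13095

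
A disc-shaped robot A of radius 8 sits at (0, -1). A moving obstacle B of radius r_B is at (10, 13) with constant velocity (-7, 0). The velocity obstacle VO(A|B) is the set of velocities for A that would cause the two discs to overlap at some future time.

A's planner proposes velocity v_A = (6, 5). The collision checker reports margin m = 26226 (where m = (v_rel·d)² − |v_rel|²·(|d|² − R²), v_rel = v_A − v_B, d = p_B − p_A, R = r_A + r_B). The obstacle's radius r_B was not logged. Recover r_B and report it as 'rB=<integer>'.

m = 26226
d = (10, 14);  v_rel = (13, 5),  |v_rel|² = 194
v_rel×d = (13)·(14) − (5)·(10) = 132
since m = R²·194 − 132²:  R² = (17424 + 26226) / 194 = 225
R = √225 = 15  ⇒  r_B = 15 − 8 = 7

rB=7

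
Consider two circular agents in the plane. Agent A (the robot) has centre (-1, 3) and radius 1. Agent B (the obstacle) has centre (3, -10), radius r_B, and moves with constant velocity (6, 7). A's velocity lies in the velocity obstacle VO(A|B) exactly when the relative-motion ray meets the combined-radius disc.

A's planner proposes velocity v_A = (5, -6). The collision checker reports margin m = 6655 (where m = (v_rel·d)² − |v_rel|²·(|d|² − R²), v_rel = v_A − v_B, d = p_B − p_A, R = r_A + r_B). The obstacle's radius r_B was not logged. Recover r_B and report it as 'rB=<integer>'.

m = 6655
d = (4, -13);  v_rel = (-1, -13),  |v_rel|² = 170
v_rel×d = (-1)·(-13) − (-13)·(4) = 65
since m = R²·170 − 65²:  R² = (4225 + 6655) / 170 = 64
R = √64 = 8  ⇒  r_B = 8 − 1 = 7

rB=7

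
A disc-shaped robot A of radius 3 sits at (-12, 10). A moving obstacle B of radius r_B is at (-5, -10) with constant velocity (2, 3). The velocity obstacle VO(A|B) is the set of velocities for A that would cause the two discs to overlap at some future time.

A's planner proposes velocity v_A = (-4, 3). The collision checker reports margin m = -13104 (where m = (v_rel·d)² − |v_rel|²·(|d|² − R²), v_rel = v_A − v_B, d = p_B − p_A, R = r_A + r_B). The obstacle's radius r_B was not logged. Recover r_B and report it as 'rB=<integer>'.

m = -13104
d = (7, -20);  v_rel = (-6, 0),  |v_rel|² = 36
v_rel×d = (-6)·(-20) − (0)·(7) = 120
since m = R²·36 − 120²:  R² = (14400 + -13104) / 36 = 36
R = √36 = 6  ⇒  r_B = 6 − 3 = 3

rB=3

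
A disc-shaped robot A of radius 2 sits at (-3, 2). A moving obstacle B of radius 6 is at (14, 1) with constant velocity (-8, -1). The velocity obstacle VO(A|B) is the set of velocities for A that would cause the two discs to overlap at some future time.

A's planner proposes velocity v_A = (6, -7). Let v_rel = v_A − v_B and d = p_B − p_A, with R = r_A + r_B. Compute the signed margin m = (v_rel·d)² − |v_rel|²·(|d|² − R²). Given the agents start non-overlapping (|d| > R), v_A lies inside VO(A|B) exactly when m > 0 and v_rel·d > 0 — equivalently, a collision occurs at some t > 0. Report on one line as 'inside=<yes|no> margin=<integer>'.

d = (17, -1),  |d|² = 290;  R = 2+6 = 8,  c = 290−8² = 226
v_rel = (14, -6),  |v_rel|² = 232;  v_rel·d = (14)·(17) + (-6)·(-1) = 244
232·t² − 488·t + 226 = 0  ⇒  m = 244² − 232·226 = 7104
m = 7104 > 0,  v_rel·d = 244 > 0  ⇒  inside

inside=yes margin=7104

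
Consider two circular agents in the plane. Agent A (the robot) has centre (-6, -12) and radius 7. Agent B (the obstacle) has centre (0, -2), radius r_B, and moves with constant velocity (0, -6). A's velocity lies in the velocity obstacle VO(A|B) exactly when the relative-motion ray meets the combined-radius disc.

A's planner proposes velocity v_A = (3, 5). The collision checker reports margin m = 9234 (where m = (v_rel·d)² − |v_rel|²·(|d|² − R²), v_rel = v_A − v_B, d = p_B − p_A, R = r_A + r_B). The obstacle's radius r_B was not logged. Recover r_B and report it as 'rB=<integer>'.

m = 9234
d = (6, 10);  v_rel = (3, 11),  |v_rel|² = 130
v_rel×d = (3)·(10) − (11)·(6) = -36
since m = R²·130 − (-36)²:  R² = (1296 + 9234) / 130 = 81
R = √81 = 9  ⇒  r_B = 9 − 7 = 2

rB=2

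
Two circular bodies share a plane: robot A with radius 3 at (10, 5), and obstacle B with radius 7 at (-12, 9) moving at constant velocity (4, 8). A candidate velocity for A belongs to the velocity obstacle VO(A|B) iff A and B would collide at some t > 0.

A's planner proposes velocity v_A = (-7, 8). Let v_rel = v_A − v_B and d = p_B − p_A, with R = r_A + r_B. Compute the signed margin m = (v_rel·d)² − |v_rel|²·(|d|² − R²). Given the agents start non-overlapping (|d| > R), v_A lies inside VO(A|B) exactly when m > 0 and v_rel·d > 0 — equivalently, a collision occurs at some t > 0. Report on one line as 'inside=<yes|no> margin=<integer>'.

d = (-22, 4),  |d|² = 500;  R = 3+7 = 10,  c = 500−10² = 400
v_rel = (-11, 0),  |v_rel|² = 121;  v_rel·d = (-11)·(-22) + (0)·(4) = 242
121·t² − 484·t + 400 = 0  ⇒  m = 242² − 121·400 = 10164
m = 10164 > 0,  v_rel·d = 242 > 0  ⇒  inside

inside=yes margin=10164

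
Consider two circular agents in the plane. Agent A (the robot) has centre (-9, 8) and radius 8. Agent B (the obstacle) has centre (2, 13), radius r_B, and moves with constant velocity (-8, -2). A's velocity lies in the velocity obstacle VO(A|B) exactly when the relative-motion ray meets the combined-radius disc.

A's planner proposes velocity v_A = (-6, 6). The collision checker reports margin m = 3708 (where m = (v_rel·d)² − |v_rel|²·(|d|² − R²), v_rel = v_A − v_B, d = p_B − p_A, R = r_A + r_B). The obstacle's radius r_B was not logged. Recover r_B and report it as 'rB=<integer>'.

m = 3708
d = (11, 5);  v_rel = (2, 8),  |v_rel|² = 68
v_rel×d = (2)·(5) − (8)·(11) = -78
since m = R²·68 − (-78)²:  R² = (6084 + 3708) / 68 = 144
R = √144 = 12  ⇒  r_B = 12 − 8 = 4

rB=4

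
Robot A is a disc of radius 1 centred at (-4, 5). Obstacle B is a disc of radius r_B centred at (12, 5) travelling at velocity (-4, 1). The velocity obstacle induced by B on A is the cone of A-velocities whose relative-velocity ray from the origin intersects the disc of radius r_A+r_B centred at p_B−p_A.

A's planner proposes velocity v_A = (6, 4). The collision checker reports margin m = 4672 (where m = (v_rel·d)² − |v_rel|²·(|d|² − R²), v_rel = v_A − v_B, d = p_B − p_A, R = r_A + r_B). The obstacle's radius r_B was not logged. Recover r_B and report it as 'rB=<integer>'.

m = 4672
d = (16, 0);  v_rel = (10, 3),  |v_rel|² = 109
v_rel×d = (10)·(0) − (3)·(16) = -48
since m = R²·109 − (-48)²:  R² = (2304 + 4672) / 109 = 64
R = √64 = 8  ⇒  r_B = 8 − 1 = 7

rB=7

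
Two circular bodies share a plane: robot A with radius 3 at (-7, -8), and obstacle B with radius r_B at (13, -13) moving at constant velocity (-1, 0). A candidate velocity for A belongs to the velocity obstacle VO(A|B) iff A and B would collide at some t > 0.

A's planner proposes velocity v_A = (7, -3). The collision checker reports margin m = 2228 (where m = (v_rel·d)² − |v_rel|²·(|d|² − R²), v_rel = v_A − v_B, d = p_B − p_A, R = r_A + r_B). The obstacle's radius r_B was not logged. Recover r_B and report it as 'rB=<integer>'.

m = 2228
d = (20, -5);  v_rel = (8, -3),  |v_rel|² = 73
v_rel×d = (8)·(-5) − (-3)·(20) = 20
since m = R²·73 − 20²:  R² = (400 + 2228) / 73 = 36
R = √36 = 6  ⇒  r_B = 6 − 3 = 3

rB=3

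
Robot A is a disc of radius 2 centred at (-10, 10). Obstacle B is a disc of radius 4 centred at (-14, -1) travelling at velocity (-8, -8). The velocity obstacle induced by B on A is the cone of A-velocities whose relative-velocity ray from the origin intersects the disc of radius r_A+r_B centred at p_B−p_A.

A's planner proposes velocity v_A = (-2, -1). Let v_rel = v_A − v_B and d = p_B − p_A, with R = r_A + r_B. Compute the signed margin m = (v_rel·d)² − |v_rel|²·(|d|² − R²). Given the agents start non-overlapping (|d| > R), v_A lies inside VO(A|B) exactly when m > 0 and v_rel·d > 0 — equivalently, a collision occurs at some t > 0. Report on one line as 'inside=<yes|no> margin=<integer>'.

d = (-4, -11),  |d|² = 137;  R = 2+4 = 6,  c = 137−6² = 101
v_rel = (6, 7),  |v_rel|² = 85;  v_rel·d = (6)·(-4) + (7)·(-11) = -101
85·t² + 202·t + 101 = 0  ⇒  m = (-101)² − 85·101 = 1616
m = 1616 > 0,  v_rel·d = -101 < 0  ⇒  outside

inside=no margin=1616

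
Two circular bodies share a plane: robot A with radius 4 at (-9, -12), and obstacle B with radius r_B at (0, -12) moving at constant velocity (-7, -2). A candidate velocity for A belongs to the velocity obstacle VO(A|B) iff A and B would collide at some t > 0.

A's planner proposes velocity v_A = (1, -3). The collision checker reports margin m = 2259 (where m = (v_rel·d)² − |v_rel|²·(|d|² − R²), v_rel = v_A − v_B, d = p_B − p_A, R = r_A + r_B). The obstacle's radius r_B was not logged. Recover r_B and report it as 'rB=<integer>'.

m = 2259
d = (9, 0);  v_rel = (8, -1),  |v_rel|² = 65
v_rel×d = (8)·(0) − (-1)·(9) = 9
since m = R²·65 − 9²:  R² = (81 + 2259) / 65 = 36
R = √36 = 6  ⇒  r_B = 6 − 4 = 2

rB=2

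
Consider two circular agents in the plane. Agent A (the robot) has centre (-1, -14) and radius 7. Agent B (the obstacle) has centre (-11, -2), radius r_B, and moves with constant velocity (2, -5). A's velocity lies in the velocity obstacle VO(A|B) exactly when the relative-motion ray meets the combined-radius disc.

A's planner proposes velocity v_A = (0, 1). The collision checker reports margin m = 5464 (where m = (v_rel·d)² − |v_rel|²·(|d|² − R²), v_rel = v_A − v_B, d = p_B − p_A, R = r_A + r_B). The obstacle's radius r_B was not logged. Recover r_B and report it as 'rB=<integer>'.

m = 5464
d = (-10, 12);  v_rel = (-2, 6),  |v_rel|² = 40
v_rel×d = (-2)·(12) − (6)·(-10) = 36
since m = R²·40 − 36²:  R² = (1296 + 5464) / 40 = 169
R = √169 = 13  ⇒  r_B = 13 − 7 = 6

rB=6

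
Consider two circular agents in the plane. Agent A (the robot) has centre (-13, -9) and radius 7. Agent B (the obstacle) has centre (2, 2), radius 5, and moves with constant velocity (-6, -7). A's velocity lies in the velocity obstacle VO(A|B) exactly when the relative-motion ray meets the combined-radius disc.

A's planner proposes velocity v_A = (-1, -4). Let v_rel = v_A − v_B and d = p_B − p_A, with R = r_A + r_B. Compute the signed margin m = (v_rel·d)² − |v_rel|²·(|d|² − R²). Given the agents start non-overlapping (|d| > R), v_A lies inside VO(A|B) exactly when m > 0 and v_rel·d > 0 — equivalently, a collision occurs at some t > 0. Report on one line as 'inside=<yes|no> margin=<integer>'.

d = (15, 11),  |d|² = 346;  R = 7+5 = 12,  c = 346−12² = 202
v_rel = (5, 3),  |v_rel|² = 34;  v_rel·d = (5)·(15) + (3)·(11) = 108
34·t² − 216·t + 202 = 0  ⇒  m = 108² − 34·202 = 4796
m = 4796 > 0,  v_rel·d = 108 > 0  ⇒  inside

inside=yes margin=4796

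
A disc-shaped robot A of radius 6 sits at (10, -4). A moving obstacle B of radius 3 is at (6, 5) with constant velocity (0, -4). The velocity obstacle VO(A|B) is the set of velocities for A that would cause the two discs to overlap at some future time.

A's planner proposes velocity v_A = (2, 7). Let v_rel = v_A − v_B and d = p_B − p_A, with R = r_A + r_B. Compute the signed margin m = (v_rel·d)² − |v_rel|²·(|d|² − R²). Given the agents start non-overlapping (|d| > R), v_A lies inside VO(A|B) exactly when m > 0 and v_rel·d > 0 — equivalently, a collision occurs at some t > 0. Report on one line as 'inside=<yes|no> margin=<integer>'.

d = (-4, 9),  |d|² = 97;  R = 6+3 = 9,  c = 97−9² = 16
v_rel = (2, 11),  |v_rel|² = 125;  v_rel·d = (2)·(-4) + (11)·(9) = 91
125·t² − 182·t + 16 = 0  ⇒  m = 91² − 125·16 = 6281
m = 6281 > 0,  v_rel·d = 91 > 0  ⇒  inside

inside=yes margin=6281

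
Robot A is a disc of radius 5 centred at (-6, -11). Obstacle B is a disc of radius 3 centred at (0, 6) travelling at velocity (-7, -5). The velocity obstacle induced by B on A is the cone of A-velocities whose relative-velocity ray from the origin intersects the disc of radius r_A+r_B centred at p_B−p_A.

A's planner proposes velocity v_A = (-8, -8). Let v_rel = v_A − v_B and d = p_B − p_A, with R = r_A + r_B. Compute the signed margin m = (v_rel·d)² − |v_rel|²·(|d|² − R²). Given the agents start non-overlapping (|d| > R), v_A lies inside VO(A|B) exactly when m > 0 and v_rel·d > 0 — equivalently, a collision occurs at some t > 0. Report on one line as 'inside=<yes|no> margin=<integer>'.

d = (6, 17),  |d|² = 325;  R = 5+3 = 8,  c = 325−8² = 261
v_rel = (-1, -3),  |v_rel|² = 10;  v_rel·d = (-1)·(6) + (-3)·(17) = -57
10·t² + 114·t + 261 = 0  ⇒  m = (-57)² − 10·261 = 639
m = 639 > 0,  v_rel·d = -57 < 0  ⇒  outside

inside=no margin=639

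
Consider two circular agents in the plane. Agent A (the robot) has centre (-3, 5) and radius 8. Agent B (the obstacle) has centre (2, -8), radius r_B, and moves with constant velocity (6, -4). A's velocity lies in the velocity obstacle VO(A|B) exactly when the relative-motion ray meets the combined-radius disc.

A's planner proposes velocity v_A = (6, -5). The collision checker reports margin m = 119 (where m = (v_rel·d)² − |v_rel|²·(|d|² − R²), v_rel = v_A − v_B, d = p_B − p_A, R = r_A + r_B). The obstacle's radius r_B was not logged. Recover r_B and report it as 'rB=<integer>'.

m = 119
d = (5, -13);  v_rel = (0, -1),  |v_rel|² = 1
v_rel×d = (0)·(-13) − (-1)·(5) = 5
since m = R²·1 − 5²:  R² = (25 + 119) / 1 = 144
R = √144 = 12  ⇒  r_B = 12 − 8 = 4

rB=4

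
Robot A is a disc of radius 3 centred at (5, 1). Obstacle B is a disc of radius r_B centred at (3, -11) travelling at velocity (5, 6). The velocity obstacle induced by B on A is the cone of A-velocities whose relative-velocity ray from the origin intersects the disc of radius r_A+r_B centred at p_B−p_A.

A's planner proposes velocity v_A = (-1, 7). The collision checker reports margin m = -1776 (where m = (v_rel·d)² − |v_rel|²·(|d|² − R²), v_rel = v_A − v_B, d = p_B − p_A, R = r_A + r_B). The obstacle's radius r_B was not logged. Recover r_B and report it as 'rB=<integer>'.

m = -1776
d = (-2, -12);  v_rel = (-6, 1),  |v_rel|² = 37
v_rel×d = (-6)·(-12) − (1)·(-2) = 74
since m = R²·37 − 74²:  R² = (5476 + -1776) / 37 = 100
R = √100 = 10  ⇒  r_B = 10 − 3 = 7

rB=7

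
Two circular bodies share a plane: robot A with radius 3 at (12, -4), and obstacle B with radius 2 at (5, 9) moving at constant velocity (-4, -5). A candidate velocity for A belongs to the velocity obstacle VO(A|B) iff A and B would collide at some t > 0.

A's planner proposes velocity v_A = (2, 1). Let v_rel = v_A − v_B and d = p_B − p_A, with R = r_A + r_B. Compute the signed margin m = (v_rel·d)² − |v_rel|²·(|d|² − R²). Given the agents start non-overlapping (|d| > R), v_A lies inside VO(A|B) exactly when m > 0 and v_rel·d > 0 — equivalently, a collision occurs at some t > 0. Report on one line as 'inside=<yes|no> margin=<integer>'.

d = (-7, 13),  |d|² = 218;  R = 3+2 = 5,  c = 218−5² = 193
v_rel = (6, 6),  |v_rel|² = 72;  v_rel·d = (6)·(-7) + (6)·(13) = 36
72·t² − 72·t + 193 = 0  ⇒  m = 36² − 72·193 = -12600
m = -12600 < 0,  v_rel·d = 36 > 0  ⇒  outside

inside=no margin=-12600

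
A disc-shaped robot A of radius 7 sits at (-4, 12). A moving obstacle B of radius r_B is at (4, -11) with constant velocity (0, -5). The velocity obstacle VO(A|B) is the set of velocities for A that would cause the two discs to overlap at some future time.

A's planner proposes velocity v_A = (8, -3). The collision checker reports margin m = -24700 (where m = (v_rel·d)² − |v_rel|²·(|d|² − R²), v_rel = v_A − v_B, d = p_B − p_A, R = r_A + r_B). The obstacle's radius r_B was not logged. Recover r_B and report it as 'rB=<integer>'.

m = -24700
d = (8, -23);  v_rel = (8, 2),  |v_rel|² = 68
v_rel×d = (8)·(-23) − (2)·(8) = -200
since m = R²·68 − (-200)²:  R² = (40000 + -24700) / 68 = 225
R = √225 = 15  ⇒  r_B = 15 − 7 = 8

rB=8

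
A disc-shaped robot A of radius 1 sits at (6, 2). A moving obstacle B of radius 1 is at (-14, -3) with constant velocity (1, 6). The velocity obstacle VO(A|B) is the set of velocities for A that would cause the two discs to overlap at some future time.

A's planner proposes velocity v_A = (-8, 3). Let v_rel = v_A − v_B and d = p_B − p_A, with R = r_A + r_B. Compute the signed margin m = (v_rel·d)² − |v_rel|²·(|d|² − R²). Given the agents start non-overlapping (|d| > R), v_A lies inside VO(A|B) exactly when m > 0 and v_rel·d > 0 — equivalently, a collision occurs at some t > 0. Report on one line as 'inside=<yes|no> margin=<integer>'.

d = (-20, -5),  |d|² = 425;  R = 1+1 = 2,  c = 425−2² = 421
v_rel = (-9, -3),  |v_rel|² = 90;  v_rel·d = (-9)·(-20) + (-3)·(-5) = 195
90·t² − 390·t + 421 = 0  ⇒  m = 195² − 90·421 = 135
m = 135 > 0,  v_rel·d = 195 > 0  ⇒  inside

inside=yes margin=135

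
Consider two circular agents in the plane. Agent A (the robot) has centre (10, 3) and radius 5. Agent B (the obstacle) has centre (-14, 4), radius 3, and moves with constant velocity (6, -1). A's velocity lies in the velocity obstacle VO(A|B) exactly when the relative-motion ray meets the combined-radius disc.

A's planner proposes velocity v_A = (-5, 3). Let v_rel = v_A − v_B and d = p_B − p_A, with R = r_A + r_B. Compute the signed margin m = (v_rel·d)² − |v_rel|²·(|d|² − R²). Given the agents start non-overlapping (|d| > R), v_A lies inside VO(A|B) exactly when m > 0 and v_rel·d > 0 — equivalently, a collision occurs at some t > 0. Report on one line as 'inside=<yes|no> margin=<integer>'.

d = (-24, 1),  |d|² = 577;  R = 5+3 = 8,  c = 577−8² = 513
v_rel = (-11, 4),  |v_rel|² = 137;  v_rel·d = (-11)·(-24) + (4)·(1) = 268
137·t² − 536·t + 513 = 0  ⇒  m = 268² − 137·513 = 1543
m = 1543 > 0,  v_rel·d = 268 > 0  ⇒  inside

inside=yes margin=1543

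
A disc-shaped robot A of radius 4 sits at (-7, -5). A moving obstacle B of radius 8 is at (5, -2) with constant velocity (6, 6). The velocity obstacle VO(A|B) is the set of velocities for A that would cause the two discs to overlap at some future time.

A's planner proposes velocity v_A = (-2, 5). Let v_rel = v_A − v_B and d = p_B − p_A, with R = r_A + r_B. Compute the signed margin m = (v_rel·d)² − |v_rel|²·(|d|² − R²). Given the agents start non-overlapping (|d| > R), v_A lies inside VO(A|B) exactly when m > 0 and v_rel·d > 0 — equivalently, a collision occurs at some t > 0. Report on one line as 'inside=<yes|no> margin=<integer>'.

d = (12, 3),  |d|² = 153;  R = 4+8 = 12,  c = 153−12² = 9
v_rel = (-8, -1),  |v_rel|² = 65;  v_rel·d = (-8)·(12) + (-1)·(3) = -99
65·t² + 198·t + 9 = 0  ⇒  m = (-99)² − 65·9 = 9216
m = 9216 > 0,  v_rel·d = -99 < 0  ⇒  outside

inside=no margin=9216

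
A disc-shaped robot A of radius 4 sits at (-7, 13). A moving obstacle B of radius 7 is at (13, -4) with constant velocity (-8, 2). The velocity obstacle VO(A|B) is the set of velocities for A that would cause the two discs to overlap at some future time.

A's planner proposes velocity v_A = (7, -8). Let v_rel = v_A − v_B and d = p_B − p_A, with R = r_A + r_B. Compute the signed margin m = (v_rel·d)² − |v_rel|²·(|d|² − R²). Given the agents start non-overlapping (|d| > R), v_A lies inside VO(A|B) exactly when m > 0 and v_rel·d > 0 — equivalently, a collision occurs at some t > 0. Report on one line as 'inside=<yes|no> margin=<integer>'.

d = (20, -17),  |d|² = 689;  R = 4+7 = 11,  c = 689−11² = 568
v_rel = (15, -10),  |v_rel|² = 325;  v_rel·d = (15)·(20) + (-10)·(-17) = 470
325·t² − 940·t + 568 = 0  ⇒  m = 470² − 325·568 = 36300
m = 36300 > 0,  v_rel·d = 470 > 0  ⇒  inside

inside=yes margin=36300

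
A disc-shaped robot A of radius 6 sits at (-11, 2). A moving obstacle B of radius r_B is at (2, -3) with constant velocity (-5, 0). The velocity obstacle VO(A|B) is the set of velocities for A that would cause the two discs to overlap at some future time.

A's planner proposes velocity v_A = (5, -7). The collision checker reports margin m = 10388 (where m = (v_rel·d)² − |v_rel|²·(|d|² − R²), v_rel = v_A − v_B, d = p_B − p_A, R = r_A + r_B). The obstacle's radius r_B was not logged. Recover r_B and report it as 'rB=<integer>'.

m = 10388
d = (13, -5);  v_rel = (10, -7),  |v_rel|² = 149
v_rel×d = (10)·(-5) − (-7)·(13) = 41
since m = R²·149 − 41²:  R² = (1681 + 10388) / 149 = 81
R = √81 = 9  ⇒  r_B = 9 − 6 = 3

rB=3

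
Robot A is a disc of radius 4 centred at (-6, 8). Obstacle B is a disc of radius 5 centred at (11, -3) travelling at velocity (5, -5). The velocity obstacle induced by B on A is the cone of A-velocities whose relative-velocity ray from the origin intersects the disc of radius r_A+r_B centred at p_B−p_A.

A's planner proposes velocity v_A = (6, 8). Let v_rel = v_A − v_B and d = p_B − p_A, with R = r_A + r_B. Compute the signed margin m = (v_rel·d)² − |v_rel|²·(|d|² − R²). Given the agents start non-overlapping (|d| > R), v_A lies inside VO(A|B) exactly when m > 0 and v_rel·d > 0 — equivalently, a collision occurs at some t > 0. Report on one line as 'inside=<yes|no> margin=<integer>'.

d = (17, -11),  |d|² = 410;  R = 4+5 = 9,  c = 410−9² = 329
v_rel = (1, 13),  |v_rel|² = 170;  v_rel·d = (1)·(17) + (13)·(-11) = -126
170·t² + 252·t + 329 = 0  ⇒  m = (-126)² − 170·329 = -40054
m = -40054 < 0,  v_rel·d = -126 < 0  ⇒  outside

inside=no margin=-40054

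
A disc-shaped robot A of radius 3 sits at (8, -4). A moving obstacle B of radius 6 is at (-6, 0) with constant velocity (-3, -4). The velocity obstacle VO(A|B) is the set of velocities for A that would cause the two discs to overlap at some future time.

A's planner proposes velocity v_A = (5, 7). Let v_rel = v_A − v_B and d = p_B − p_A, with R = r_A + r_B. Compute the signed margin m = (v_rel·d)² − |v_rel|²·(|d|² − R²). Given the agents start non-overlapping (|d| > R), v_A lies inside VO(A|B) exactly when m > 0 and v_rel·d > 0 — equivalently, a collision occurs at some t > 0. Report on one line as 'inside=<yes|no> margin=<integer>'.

d = (-14, 4),  |d|² = 212;  R = 3+6 = 9,  c = 212−9² = 131
v_rel = (8, 11),  |v_rel|² = 185;  v_rel·d = (8)·(-14) + (11)·(4) = -68
185·t² + 136·t + 131 = 0  ⇒  m = (-68)² − 185·131 = -19611
m = -19611 < 0,  v_rel·d = -68 < 0  ⇒  outside

inside=no margin=-19611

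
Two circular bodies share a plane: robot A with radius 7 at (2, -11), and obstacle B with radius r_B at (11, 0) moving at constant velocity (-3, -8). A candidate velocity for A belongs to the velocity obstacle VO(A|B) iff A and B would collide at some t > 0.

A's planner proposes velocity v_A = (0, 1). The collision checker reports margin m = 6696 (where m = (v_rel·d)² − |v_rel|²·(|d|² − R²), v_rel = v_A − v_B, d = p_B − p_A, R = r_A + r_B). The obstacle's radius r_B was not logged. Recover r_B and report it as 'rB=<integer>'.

m = 6696
d = (9, 11);  v_rel = (3, 9),  |v_rel|² = 90
v_rel×d = (3)·(11) − (9)·(9) = -48
since m = R²·90 − (-48)²:  R² = (2304 + 6696) / 90 = 100
R = √100 = 10  ⇒  r_B = 10 − 7 = 3

rB=3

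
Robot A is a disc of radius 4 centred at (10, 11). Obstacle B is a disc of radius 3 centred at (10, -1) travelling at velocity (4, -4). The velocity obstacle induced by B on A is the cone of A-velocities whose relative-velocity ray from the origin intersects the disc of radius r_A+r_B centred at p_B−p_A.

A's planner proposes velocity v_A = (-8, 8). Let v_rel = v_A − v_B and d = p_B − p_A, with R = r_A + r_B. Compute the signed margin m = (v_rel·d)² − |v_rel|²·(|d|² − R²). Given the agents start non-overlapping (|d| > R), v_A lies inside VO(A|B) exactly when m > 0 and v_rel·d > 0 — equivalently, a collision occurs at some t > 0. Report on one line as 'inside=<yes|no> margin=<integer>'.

d = (0, -12),  |d|² = 144;  R = 4+3 = 7,  c = 144−7² = 95
v_rel = (-12, 12),  |v_rel|² = 288;  v_rel·d = (-12)·(0) + (12)·(-12) = -144
288·t² + 288·t + 95 = 0  ⇒  m = (-144)² − 288·95 = -6624
m = -6624 < 0,  v_rel·d = -144 < 0  ⇒  outside

inside=no margin=-6624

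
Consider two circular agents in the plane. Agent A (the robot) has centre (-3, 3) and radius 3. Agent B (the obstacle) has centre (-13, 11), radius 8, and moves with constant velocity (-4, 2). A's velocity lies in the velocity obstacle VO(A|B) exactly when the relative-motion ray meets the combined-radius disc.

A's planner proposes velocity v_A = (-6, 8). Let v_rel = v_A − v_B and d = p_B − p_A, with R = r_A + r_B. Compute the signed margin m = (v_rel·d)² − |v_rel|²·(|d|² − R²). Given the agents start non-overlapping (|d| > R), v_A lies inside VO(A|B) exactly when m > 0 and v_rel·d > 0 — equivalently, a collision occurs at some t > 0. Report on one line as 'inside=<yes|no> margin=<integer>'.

d = (-10, 8),  |d|² = 164;  R = 3+8 = 11,  c = 164−11² = 43
v_rel = (-2, 6),  |v_rel|² = 40;  v_rel·d = (-2)·(-10) + (6)·(8) = 68
40·t² − 136·t + 43 = 0  ⇒  m = 68² − 40·43 = 2904
m = 2904 > 0,  v_rel·d = 68 > 0  ⇒  inside

inside=yes margin=2904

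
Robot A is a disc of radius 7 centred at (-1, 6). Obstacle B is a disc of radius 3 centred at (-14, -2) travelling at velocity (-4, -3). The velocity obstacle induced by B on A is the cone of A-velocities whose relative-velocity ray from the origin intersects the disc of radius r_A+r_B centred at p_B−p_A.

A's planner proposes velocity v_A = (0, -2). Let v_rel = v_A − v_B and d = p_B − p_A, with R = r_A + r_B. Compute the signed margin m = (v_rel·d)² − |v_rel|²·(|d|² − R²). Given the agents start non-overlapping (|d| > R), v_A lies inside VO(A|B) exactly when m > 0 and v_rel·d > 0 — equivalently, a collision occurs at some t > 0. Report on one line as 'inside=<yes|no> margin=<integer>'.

d = (-13, -8),  |d|² = 233;  R = 7+3 = 10,  c = 233−10² = 133
v_rel = (4, 1),  |v_rel|² = 17;  v_rel·d = (4)·(-13) + (1)·(-8) = -60
17·t² + 120·t + 133 = 0  ⇒  m = (-60)² − 17·133 = 1339
m = 1339 > 0,  v_rel·d = -60 < 0  ⇒  outside

inside=no margin=1339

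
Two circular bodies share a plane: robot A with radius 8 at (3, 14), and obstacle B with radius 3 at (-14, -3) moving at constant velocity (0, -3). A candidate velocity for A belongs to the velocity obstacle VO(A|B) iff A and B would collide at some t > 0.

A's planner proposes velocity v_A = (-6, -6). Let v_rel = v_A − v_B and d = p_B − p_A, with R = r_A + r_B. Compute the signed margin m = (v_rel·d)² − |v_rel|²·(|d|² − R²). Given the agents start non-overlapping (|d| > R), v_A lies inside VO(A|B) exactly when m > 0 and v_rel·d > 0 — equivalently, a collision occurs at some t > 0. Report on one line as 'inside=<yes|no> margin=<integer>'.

d = (-17, -17),  |d|² = 578;  R = 8+3 = 11,  c = 578−11² = 457
v_rel = (-6, -3),  |v_rel|² = 45;  v_rel·d = (-6)·(-17) + (-3)·(-17) = 153
45·t² − 306·t + 457 = 0  ⇒  m = 153² − 45·457 = 2844
m = 2844 > 0,  v_rel·d = 153 > 0  ⇒  inside

inside=yes margin=2844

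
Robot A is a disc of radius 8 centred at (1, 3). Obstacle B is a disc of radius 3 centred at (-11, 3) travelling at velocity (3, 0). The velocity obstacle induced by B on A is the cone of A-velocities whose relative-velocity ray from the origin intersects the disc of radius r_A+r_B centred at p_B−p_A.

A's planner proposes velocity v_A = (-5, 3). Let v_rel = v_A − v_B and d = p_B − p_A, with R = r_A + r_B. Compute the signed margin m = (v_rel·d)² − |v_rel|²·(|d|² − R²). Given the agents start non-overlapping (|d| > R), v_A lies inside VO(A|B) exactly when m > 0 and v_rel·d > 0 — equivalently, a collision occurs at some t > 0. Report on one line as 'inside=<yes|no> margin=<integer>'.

d = (-12, 0),  |d|² = 144;  R = 8+3 = 11,  c = 144−11² = 23
v_rel = (-8, 3),  |v_rel|² = 73;  v_rel·d = (-8)·(-12) + (3)·(0) = 96
73·t² − 192·t + 23 = 0  ⇒  m = 96² − 73·23 = 7537
m = 7537 > 0,  v_rel·d = 96 > 0  ⇒  inside

inside=yes margin=7537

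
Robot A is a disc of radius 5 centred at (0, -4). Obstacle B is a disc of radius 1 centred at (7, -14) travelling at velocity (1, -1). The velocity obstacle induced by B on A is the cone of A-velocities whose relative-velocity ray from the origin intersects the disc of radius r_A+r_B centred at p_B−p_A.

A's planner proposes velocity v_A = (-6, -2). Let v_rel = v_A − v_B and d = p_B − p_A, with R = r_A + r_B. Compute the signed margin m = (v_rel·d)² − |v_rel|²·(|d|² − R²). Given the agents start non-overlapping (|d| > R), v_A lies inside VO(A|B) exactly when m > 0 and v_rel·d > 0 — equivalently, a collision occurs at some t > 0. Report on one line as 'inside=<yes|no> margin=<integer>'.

d = (7, -10),  |d|² = 149;  R = 5+1 = 6,  c = 149−6² = 113
v_rel = (-7, -1),  |v_rel|² = 50;  v_rel·d = (-7)·(7) + (-1)·(-10) = -39
50·t² + 78·t + 113 = 0  ⇒  m = (-39)² − 50·113 = -4129
m = -4129 < 0,  v_rel·d = -39 < 0  ⇒  outside

inside=no margin=-4129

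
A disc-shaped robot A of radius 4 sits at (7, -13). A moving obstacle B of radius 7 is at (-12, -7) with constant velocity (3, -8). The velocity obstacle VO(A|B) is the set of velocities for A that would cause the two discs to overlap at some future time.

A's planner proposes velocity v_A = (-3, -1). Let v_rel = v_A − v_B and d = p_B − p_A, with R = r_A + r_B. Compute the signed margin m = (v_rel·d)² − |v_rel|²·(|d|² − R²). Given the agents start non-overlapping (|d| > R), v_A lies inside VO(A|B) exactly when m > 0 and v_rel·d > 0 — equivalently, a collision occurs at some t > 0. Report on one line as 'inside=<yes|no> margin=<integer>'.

d = (-19, 6),  |d|² = 397;  R = 4+7 = 11,  c = 397−11² = 276
v_rel = (-6, 7),  |v_rel|² = 85;  v_rel·d = (-6)·(-19) + (7)·(6) = 156
85·t² − 312·t + 276 = 0  ⇒  m = 156² − 85·276 = 876
m = 876 > 0,  v_rel·d = 156 > 0  ⇒  inside

inside=yes margin=876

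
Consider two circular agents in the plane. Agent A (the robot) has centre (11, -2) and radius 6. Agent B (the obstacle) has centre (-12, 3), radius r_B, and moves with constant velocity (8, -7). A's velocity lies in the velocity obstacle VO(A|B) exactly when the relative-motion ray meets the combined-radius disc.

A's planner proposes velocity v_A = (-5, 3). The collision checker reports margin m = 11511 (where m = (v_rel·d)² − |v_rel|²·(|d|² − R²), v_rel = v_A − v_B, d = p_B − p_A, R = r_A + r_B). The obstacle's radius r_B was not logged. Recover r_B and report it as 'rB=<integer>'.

m = 11511
d = (-23, 5);  v_rel = (-13, 10),  |v_rel|² = 269
v_rel×d = (-13)·(5) − (10)·(-23) = 165
since m = R²·269 − 165²:  R² = (27225 + 11511) / 269 = 144
R = √144 = 12  ⇒  r_B = 12 − 6 = 6

rB=6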